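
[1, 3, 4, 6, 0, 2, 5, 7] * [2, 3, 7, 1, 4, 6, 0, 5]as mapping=[0→3, 1→1, 2→4, 3→0, 4→2, 5→7, 6→6, 7→5]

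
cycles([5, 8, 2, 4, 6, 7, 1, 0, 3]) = (0 5 7)(1 8 3 4 6)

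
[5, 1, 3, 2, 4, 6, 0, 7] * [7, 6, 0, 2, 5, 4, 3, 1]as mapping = [0→4, 1→6, 2→2, 3→0, 4→5, 5→3, 6→7, 7→1]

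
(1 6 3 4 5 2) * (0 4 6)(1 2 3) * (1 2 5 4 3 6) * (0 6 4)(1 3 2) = (0 2 5 4)(1 6)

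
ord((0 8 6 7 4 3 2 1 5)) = 9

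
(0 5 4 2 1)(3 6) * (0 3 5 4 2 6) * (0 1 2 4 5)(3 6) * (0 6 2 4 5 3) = (0 3 1 2 4)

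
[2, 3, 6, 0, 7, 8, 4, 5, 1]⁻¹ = [3, 8, 0, 1, 6, 7, 2, 4, 5]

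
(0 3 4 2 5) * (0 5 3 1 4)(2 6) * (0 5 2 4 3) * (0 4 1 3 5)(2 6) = (0 3)(1 5 6)(2 4)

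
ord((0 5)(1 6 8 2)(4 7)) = 4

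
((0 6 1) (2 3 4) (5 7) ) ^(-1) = (0 1 6) (2 4 3) (5 7) 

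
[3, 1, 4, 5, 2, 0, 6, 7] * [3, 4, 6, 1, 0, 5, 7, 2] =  [1, 4, 0, 5, 6, 3, 7, 2]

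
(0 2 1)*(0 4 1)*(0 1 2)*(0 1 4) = (0 1)(2 4)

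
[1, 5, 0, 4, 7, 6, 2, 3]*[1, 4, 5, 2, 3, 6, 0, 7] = [4, 6, 1, 3, 7, 0, 5, 2]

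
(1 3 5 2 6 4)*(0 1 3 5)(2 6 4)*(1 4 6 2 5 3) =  (0 4 1 3)(2 6 5)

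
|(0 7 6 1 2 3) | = 6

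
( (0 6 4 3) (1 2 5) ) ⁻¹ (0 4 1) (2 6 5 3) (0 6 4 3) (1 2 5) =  (0 5 4 1) (2 6 3) 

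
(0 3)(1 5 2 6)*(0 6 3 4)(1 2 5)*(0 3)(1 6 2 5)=(0 4 3 2)(1 6 5)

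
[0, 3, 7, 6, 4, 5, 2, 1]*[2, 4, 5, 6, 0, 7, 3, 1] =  [2, 6, 1, 3, 0, 7, 5, 4]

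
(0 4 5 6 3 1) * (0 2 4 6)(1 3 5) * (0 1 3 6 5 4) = (0 5 1 2)(3 6 4)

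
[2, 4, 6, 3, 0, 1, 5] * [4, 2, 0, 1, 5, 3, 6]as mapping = [0→0, 1→5, 2→6, 3→1, 4→4, 5→2, 6→3]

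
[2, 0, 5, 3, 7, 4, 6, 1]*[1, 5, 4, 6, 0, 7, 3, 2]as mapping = [0→4, 1→1, 2→7, 3→6, 4→2, 5→0, 6→3, 7→5]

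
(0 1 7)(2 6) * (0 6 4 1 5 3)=(0 5 3)(1 7 6 2 4)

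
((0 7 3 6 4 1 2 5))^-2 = (0 2 4 3)(1 6 7 5)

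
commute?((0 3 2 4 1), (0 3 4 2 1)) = no:(0 3 2 4 1) * (0 3 4 2 1) = (0 4)(1 3), (0 3 4 2 1) * (0 3 2 4 1) = (0 2)(1 3)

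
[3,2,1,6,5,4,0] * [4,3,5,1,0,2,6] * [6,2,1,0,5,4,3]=[2,4,0,3,1,6,5]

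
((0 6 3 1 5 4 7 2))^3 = (0 1 7 6 5 2 3 4)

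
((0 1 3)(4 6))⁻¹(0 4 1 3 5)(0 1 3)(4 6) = (0 5 1 6 3)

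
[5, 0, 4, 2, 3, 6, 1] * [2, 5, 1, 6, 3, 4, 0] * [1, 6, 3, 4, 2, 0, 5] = [2, 3, 4, 6, 5, 1, 0]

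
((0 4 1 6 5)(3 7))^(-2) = (0 6 4 5 1)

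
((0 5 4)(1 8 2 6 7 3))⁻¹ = (0 4 5)(1 3 7 6 2 8)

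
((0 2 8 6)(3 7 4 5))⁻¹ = (0 6 8 2)(3 5 4 7)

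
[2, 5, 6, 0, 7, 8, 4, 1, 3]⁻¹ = [3, 7, 0, 8, 6, 1, 2, 4, 5]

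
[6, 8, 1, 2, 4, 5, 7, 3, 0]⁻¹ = [8, 2, 3, 7, 4, 5, 0, 6, 1]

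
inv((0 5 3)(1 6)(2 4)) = (0 3 5)(1 6)(2 4)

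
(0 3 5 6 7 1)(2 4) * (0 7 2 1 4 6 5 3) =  (1 7 4)(2 6)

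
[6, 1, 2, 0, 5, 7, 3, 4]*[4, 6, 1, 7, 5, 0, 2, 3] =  [2, 6, 1, 4, 0, 3, 7, 5]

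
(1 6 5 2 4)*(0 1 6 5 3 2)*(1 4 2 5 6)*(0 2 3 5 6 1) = (0 4)(2 3 6 5)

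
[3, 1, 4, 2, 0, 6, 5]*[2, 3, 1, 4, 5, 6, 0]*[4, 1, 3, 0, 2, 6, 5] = [2, 0, 6, 1, 3, 4, 5]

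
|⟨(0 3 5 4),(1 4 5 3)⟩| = 120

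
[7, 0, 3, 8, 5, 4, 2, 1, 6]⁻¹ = [1, 7, 6, 2, 5, 4, 8, 0, 3]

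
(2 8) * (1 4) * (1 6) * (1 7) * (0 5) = (0 5)(1 4 6 7)(2 8)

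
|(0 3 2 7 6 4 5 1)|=8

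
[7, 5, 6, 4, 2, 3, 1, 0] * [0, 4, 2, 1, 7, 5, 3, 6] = [6, 5, 3, 7, 2, 1, 4, 0]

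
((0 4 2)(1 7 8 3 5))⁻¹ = (0 2 4)(1 5 3 8 7)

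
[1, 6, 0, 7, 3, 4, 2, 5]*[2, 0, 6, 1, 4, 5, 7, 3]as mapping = [0→0, 1→7, 2→2, 3→3, 4→1, 5→4, 6→6, 7→5]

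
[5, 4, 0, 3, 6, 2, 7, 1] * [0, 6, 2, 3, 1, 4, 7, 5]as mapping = [0→4, 1→1, 2→0, 3→3, 4→7, 5→2, 6→5, 7→6]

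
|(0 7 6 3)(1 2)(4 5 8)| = 12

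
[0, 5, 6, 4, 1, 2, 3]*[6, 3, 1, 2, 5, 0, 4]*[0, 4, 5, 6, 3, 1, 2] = [2, 0, 3, 1, 6, 4, 5]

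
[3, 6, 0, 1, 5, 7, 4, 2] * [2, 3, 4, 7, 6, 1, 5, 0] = [7, 5, 2, 3, 1, 0, 6, 4]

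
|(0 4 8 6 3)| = 5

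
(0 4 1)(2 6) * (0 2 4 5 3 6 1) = (0 5 3 6 4)(1 2)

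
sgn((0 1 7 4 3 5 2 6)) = -1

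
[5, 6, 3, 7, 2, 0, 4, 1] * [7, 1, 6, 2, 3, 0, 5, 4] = [0, 5, 2, 4, 6, 7, 3, 1]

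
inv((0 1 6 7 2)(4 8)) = (0 2 7 6 1)(4 8)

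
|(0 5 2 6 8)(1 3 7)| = 15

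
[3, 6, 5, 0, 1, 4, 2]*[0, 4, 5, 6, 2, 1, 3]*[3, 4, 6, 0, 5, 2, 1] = [1, 0, 4, 3, 5, 6, 2]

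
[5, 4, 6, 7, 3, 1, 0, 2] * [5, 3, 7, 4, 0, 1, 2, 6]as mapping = [0→1, 1→0, 2→2, 3→6, 4→4, 5→3, 6→5, 7→7]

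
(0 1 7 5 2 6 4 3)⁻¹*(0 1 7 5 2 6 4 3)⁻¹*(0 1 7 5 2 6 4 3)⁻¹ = (0 6 7 3 2 1 4 5)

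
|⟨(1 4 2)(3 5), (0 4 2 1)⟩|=48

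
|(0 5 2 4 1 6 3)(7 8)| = 14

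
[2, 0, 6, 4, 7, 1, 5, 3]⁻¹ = [1, 5, 0, 7, 3, 6, 2, 4]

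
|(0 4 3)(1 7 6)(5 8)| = 6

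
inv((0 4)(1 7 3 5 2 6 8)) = (0 4)(1 8 6 2 5 3 7)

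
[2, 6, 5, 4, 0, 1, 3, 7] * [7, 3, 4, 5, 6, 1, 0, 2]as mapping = [0→4, 1→0, 2→1, 3→6, 4→7, 5→3, 6→5, 7→2]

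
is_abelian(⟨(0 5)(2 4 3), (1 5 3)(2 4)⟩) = no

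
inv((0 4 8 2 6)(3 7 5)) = (0 6 2 8 4)(3 5 7)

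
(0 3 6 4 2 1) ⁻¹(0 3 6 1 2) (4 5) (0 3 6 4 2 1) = (0 1 3 6 4) (2 5) 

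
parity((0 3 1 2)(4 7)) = even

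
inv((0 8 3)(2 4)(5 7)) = (0 3 8)(2 4)(5 7)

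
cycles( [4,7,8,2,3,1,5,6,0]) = (0 4 3 2 8)(1 7 6 5)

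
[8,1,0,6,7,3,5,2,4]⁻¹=[2,1,7,5,8,6,3,4,0]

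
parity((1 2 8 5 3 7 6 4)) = odd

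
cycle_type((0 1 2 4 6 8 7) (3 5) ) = 2.7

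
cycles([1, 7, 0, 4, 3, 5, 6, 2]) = (0 1 7 2)(3 4)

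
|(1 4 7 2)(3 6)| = 4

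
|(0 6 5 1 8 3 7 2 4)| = 9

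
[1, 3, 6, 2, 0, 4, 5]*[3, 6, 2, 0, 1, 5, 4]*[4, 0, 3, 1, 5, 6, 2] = [2, 4, 5, 3, 1, 0, 6]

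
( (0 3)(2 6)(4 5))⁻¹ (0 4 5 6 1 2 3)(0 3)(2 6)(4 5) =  (0 3 5 4 2 1 6)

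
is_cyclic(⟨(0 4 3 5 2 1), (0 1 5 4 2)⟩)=no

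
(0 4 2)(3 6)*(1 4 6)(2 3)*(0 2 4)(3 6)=(0 3 1)(4 6)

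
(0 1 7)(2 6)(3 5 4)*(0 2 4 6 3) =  (0 1 7 2 3 5 6 4)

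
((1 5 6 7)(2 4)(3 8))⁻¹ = (1 7 6 5)(2 4)(3 8)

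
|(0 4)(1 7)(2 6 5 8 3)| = 10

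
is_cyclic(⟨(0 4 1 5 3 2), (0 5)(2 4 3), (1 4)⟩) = no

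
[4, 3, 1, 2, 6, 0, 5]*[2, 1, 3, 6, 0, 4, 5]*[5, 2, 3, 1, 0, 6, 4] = [5, 4, 2, 1, 6, 3, 0]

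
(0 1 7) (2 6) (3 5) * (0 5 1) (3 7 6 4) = (1 6 2 4 3) (5 7) 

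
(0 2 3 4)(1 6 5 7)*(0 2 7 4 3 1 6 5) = (0 7 6)(1 5 4 2)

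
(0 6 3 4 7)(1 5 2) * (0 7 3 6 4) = (0 4 3)(1 5 2)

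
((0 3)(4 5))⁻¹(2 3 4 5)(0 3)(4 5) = (0 5 4 2)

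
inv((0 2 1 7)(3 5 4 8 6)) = (0 7 1 2)(3 6 8 4 5)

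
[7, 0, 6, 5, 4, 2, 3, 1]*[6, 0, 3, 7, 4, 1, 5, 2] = [2, 6, 5, 1, 4, 3, 7, 0]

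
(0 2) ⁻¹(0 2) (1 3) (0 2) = (0 2) (1 3) 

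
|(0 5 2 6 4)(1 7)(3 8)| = 10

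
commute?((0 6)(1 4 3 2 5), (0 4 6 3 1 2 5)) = no:(0 6)(1 4 3 2 5)*(0 4 6 3 1 2 5) = (0 3 5 2)(1 6 4), (0 4 6 3 1 2 5)*(0 6)(1 4 3 2 5) = (0 3 4)(1 5 6 2)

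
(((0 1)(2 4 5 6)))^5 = (0 1)(2 4 5 6)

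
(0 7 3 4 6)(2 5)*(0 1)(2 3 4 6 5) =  (0 7 4 5 3 6 1)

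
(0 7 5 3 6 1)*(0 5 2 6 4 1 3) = (0 7 2 6 3 4 1 5)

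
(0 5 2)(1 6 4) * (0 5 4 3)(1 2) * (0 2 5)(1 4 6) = (0 6 3 2)(4 5)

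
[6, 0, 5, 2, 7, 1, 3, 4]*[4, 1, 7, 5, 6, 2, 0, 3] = [0, 4, 2, 7, 3, 1, 5, 6]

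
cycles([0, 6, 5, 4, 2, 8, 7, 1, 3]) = (1 6 7) (2 5 8 3 4) 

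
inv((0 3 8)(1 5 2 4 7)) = (0 8 3)(1 7 4 2 5)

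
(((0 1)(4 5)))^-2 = ()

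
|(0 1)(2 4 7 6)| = 4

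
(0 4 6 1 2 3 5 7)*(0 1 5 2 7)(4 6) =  (0 6 5)(1 7)(2 3)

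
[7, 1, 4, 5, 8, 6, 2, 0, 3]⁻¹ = [7, 1, 6, 8, 2, 3, 5, 0, 4]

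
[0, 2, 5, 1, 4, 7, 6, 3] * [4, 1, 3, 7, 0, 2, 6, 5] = [4, 3, 2, 1, 0, 5, 6, 7]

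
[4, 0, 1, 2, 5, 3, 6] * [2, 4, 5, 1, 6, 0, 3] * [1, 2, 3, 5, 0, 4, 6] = [6, 3, 0, 4, 1, 2, 5]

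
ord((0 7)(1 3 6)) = 6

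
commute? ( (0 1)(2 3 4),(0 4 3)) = no: (0 1)(2 3 4) * (0 4 3) = (0 1 4 2),(0 4 3) * (0 1)(2 3 4) = (0 2 3 1)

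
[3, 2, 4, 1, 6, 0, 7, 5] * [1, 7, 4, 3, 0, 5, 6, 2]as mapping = [0→3, 1→4, 2→0, 3→7, 4→6, 5→1, 6→2, 7→5]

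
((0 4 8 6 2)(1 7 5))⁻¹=(0 2 6 8 4)(1 5 7)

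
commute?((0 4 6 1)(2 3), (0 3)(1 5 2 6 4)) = no:(0 4 6 1)(2 3)*(0 3)(1 5 2 6 4) = (0 1 3 6 5 2), (0 3)(1 5 2 6 4)*(0 4 6 1)(2 3) = (0 2 1 5 3 4)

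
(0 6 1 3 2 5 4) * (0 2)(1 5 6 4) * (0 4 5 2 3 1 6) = (0 5 6 2)(3 4)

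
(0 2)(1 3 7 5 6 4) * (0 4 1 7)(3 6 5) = (0 2 4 7 3)(1 6)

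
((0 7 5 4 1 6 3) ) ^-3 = (0 1 7 6 5 3 4) 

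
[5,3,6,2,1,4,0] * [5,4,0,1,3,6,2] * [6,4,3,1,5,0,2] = [2,4,3,6,5,1,0]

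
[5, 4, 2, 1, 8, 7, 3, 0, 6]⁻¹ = [7, 3, 2, 6, 1, 0, 8, 5, 4]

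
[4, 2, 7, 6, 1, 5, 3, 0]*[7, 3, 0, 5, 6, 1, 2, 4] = [6, 0, 4, 2, 3, 1, 5, 7]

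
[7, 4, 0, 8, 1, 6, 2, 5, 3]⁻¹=[2, 4, 6, 8, 1, 7, 5, 0, 3]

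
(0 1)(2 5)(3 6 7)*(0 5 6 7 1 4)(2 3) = (0 4)(1 5 3 7 2 6)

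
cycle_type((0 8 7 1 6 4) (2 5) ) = 2.6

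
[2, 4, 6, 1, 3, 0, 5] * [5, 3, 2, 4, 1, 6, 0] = [2, 1, 0, 3, 4, 5, 6]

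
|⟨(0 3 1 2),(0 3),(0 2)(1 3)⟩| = 24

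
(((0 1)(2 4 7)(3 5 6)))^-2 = (2 4 7)(3 5 6)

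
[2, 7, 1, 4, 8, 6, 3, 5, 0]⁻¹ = [8, 2, 0, 6, 3, 7, 5, 1, 4]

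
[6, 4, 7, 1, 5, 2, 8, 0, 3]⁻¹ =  [7, 3, 5, 8, 1, 4, 0, 2, 6]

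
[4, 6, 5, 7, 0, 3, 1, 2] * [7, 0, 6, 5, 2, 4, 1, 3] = [2, 1, 4, 3, 7, 5, 0, 6]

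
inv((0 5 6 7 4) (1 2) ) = (0 4 7 6 5) (1 2) 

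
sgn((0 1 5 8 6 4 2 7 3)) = 1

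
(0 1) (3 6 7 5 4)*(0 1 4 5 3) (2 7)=(0 4) (2 7 3 6) 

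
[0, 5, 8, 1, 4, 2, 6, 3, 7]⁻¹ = [0, 3, 5, 7, 4, 1, 6, 8, 2]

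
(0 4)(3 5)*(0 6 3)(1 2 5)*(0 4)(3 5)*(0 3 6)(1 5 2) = (0 3 5 4)(2 6)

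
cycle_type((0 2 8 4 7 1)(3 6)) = 2.6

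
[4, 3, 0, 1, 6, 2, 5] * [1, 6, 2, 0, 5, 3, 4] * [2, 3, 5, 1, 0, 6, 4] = [6, 2, 3, 4, 0, 5, 1]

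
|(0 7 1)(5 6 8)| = 3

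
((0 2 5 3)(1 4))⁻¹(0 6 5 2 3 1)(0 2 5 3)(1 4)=(0 4 2 6 3 5)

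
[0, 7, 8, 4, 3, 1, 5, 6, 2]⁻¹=[0, 5, 8, 4, 3, 6, 7, 1, 2]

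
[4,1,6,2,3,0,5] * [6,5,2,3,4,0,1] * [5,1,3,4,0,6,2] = [0,6,1,3,4,2,5]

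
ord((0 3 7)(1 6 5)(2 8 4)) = 3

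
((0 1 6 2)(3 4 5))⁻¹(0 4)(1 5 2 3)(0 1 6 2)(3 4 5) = (0 4 6 3)(1 5)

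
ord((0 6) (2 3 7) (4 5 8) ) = 6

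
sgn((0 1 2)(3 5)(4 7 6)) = -1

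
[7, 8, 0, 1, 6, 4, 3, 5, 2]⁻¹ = [2, 3, 8, 6, 5, 7, 4, 0, 1]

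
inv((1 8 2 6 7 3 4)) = (1 4 3 7 6 2 8)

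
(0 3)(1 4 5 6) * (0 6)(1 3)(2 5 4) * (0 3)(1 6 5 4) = (0 6)(1 2 4)(3 5)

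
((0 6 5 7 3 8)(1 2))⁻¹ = (0 8 3 7 5 6)(1 2)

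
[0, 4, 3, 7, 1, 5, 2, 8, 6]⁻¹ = [0, 4, 6, 2, 1, 5, 8, 3, 7]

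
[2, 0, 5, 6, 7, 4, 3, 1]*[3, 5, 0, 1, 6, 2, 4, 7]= [0, 3, 2, 4, 7, 6, 1, 5]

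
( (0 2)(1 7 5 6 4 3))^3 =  (0 2)(1 6)(3 5)(4 7)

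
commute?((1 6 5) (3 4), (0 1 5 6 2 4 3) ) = no:(1 6 5) (3 4) * (0 1 5 6 2 4 3) = (0 1 2 4), (0 1 5 6 2 4 3) * (1 6 5) (3 4) = (0 6 2 3) 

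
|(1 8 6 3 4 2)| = 6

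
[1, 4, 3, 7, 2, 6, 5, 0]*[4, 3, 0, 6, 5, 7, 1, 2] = [3, 5, 6, 2, 0, 1, 7, 4]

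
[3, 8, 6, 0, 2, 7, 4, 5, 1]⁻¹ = [3, 8, 4, 0, 6, 7, 2, 5, 1]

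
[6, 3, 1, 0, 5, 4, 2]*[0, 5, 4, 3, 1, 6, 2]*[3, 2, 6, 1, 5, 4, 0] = [6, 1, 4, 3, 0, 2, 5]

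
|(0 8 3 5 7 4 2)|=7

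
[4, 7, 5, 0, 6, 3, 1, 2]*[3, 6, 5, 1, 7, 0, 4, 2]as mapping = [0→7, 1→2, 2→0, 3→3, 4→4, 5→1, 6→6, 7→5]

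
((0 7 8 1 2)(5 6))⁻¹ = (0 2 1 8 7)(5 6)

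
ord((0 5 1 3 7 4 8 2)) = 8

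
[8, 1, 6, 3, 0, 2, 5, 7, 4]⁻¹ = [4, 1, 5, 3, 8, 6, 2, 7, 0]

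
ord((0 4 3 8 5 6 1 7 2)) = 9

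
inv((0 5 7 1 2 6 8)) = (0 8 6 2 1 7 5)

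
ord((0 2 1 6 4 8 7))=7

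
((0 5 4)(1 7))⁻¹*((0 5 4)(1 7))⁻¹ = (0 5 4)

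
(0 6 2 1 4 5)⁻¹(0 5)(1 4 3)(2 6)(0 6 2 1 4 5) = (0 6)(1 2)(3 4 5)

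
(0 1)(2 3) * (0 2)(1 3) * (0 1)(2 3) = (0 2)(1 3)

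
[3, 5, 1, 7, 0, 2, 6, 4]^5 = [3, 2, 5, 7, 0, 1, 6, 4]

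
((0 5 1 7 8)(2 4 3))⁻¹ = (0 8 7 1 5)(2 3 4)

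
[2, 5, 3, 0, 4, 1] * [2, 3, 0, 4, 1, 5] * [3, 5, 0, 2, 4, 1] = [3, 1, 4, 0, 5, 2]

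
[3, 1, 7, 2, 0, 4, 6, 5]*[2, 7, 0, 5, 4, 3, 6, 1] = [5, 7, 1, 0, 2, 4, 6, 3]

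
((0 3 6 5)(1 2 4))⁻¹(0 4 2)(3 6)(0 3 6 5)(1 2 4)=(1 4 3)(5 6)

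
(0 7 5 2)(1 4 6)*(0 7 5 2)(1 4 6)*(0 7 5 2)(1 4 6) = (0 2 5 7)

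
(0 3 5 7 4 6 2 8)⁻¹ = (0 8 2 6 4 7 5 3)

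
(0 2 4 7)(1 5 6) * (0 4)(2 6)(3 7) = (0 6 1 5 2)(3 7 4)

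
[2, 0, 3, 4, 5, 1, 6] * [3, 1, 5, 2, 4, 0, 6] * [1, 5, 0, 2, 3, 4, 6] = [4, 2, 0, 3, 1, 5, 6]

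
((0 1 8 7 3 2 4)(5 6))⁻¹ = (0 4 2 3 7 8 1)(5 6)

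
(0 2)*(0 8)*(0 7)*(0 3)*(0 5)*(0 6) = (0 2 8 7 3 5 6)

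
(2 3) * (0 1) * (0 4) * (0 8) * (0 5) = (0 1 4 8 5)(2 3)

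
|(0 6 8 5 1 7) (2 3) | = 6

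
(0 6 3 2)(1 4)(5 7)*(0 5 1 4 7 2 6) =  (1 7)(2 5)(3 6)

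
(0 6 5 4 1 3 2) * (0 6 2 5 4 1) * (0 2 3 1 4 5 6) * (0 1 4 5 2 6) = (0 3) (1 4 6 2) 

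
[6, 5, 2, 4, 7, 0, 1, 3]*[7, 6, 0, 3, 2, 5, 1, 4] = [1, 5, 0, 2, 4, 7, 6, 3]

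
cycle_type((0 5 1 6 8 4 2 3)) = 8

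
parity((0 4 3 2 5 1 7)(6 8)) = odd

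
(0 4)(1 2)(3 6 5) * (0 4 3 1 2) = (0 3 6 5 1)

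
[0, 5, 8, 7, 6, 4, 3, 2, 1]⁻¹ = [0, 8, 7, 6, 5, 1, 4, 3, 2]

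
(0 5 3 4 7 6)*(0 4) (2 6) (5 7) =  (0 7 2 6 4 5 3) 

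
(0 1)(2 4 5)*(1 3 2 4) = (0 3 2 1)(4 5)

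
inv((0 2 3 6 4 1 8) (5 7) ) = (0 8 1 4 6 3 2) (5 7) 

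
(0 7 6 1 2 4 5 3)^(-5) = (0 1 5 7 2 3 6 4)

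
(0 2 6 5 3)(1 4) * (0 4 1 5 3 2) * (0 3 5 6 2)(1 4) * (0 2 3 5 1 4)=(0 5 2 3 4 6 1)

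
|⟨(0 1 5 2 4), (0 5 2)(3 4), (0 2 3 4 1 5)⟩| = 720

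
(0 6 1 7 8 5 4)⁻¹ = (0 4 5 8 7 1 6)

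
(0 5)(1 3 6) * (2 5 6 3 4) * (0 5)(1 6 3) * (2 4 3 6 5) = (0 6 5 2)(1 3)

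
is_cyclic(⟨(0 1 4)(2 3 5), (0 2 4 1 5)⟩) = no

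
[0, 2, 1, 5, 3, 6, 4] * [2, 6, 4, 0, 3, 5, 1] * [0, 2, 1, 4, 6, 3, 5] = [1, 6, 5, 3, 0, 2, 4]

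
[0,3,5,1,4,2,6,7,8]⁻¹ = [0,3,5,1,4,2,6,7,8]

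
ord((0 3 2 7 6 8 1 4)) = 8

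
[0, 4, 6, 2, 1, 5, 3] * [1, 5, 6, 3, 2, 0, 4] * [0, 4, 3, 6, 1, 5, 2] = [4, 3, 1, 2, 5, 0, 6]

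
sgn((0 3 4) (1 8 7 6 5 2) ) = -1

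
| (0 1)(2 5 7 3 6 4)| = 6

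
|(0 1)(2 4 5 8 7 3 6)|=14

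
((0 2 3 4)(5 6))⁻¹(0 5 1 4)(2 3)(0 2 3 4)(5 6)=(0 2 6 1)(3 4)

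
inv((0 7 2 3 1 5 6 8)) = (0 8 6 5 1 3 2 7)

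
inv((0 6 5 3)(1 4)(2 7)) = (0 3 5 6)(1 4)(2 7)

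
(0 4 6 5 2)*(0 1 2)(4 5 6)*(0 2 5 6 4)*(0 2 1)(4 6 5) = (0 5 1 4 2)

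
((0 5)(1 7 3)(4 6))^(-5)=(0 5)(1 7 3)(4 6)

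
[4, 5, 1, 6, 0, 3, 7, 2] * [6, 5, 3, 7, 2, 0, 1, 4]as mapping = [0→2, 1→0, 2→5, 3→1, 4→6, 5→7, 6→4, 7→3]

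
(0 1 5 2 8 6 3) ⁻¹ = (0 3 6 8 2 5 1) 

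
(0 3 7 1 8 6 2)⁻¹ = (0 2 6 8 1 7 3)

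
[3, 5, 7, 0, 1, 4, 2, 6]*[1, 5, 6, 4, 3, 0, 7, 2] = [4, 0, 2, 1, 5, 3, 6, 7] 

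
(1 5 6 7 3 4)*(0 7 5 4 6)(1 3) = (0 7 1 4 3 6 5)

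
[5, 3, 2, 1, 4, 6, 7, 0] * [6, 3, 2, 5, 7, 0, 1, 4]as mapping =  [0→0, 1→5, 2→2, 3→3, 4→7, 5→1, 6→4, 7→6]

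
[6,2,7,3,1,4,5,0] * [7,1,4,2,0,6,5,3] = [5,4,3,2,1,0,6,7]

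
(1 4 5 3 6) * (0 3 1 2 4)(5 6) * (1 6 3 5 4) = (0 5 6 2 1)(3 4)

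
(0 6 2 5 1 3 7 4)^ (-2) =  (0 7 1 2)(3 5 6 4)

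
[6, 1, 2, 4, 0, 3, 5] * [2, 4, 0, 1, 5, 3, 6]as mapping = [0→6, 1→4, 2→0, 3→5, 4→2, 5→1, 6→3]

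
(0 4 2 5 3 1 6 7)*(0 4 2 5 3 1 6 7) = (0 2 3 6)(1 7 4 5)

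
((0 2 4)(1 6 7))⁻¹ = (0 4 2)(1 7 6)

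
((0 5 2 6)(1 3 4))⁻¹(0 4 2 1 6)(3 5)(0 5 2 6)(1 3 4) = (0 5 1 6 3)(2 4)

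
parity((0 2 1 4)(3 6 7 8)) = even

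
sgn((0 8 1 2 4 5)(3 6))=1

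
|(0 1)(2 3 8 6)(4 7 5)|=12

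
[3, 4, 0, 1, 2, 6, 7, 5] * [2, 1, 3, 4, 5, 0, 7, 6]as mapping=[0→4, 1→5, 2→2, 3→1, 4→3, 5→7, 6→6, 7→0]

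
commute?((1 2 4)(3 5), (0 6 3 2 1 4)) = no:(1 2 4)(3 5)*(0 6 3 2 1 4) = (0 6 3 5 2), (0 6 3 2 1 4)*(1 2 4)(3 5) = (0 6 5 3 4)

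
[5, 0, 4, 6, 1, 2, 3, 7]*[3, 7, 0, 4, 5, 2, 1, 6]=[2, 3, 5, 1, 7, 0, 4, 6]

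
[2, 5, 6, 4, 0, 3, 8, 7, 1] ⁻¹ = [4, 8, 0, 5, 3, 1, 2, 7, 6] 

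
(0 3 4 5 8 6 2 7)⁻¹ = (0 7 2 6 8 5 4 3)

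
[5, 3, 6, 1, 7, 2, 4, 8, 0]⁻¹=[8, 3, 5, 1, 6, 0, 2, 4, 7]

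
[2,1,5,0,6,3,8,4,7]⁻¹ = [3,1,0,5,7,2,4,8,6]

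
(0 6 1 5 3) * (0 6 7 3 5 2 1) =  (0 7 3 6)(1 2)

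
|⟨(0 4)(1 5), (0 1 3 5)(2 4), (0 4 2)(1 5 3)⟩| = 360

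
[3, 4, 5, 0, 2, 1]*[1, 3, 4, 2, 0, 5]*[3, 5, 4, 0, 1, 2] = [4, 3, 2, 5, 1, 0]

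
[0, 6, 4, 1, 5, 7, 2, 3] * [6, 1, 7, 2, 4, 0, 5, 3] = [6, 5, 4, 1, 0, 3, 7, 2]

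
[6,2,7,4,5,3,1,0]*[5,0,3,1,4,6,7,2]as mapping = [0→7,1→3,2→2,3→4,4→6,5→1,6→0,7→5]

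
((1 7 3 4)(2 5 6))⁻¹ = (1 4 3 7)(2 6 5)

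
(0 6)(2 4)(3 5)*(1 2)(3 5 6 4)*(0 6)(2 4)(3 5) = (0 2 5 3)(1 4)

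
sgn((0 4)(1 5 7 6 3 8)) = 1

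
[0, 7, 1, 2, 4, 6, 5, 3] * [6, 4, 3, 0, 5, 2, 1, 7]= [6, 7, 4, 3, 5, 1, 2, 0]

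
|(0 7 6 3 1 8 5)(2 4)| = 14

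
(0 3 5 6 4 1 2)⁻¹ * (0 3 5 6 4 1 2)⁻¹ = (0 1 6 3 2 4 5)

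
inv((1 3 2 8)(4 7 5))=(1 8 2 3)(4 5 7)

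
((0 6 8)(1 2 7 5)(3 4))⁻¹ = (0 8 6)(1 5 7 2)(3 4)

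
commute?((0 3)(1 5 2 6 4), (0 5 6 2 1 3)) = no:(0 3)(1 5 2 6 4)*(0 5 6 2 1 3) = (1 6 4 3 5), (0 5 6 2 1 3)*(0 3)(1 5 2 6 4) = (0 2 5 4 1)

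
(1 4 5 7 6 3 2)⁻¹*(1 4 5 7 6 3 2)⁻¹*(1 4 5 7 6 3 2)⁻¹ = (1 6 4 3 5 2 7)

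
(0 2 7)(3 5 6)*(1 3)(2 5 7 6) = (0 5 2 6 1 3 7)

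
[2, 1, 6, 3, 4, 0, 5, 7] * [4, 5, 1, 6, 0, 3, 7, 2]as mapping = [0→1, 1→5, 2→7, 3→6, 4→0, 5→4, 6→3, 7→2]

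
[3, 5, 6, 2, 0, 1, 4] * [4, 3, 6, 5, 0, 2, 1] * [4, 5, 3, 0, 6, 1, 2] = [1, 3, 5, 2, 6, 0, 4]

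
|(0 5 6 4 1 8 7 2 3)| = 9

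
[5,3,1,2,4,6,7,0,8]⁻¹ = [7,2,3,1,4,0,5,6,8]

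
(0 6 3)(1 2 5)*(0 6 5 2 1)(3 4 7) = (0 5)(3 6 4 7)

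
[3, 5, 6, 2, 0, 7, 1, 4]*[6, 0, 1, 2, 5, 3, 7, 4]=[2, 3, 7, 1, 6, 4, 0, 5]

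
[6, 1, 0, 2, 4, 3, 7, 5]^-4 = [7, 1, 6, 0, 4, 2, 5, 3]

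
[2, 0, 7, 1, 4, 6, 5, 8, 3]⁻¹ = [1, 3, 0, 8, 4, 6, 5, 2, 7]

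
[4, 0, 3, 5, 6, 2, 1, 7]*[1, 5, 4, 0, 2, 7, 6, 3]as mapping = [0→2, 1→1, 2→0, 3→7, 4→6, 5→4, 6→5, 7→3]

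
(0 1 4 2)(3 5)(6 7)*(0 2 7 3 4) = (0 1)(3 5 4 7 6)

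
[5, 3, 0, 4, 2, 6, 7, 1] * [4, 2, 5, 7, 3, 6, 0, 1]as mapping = [0→6, 1→7, 2→4, 3→3, 4→5, 5→0, 6→1, 7→2]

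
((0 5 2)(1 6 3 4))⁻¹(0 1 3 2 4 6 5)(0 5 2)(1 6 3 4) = (0 1 3 2 5 6 4)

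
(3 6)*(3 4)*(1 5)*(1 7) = (1 5 7)(3 6 4)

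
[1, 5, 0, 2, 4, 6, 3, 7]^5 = [2, 0, 3, 6, 4, 1, 5, 7]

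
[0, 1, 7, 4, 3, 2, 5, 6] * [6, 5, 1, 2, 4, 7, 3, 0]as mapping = [0→6, 1→5, 2→0, 3→4, 4→2, 5→1, 6→7, 7→3]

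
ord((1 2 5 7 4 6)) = 6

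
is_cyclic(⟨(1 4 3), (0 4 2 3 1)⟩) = no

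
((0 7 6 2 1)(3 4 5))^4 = (0 1 2 6 7)(3 4 5)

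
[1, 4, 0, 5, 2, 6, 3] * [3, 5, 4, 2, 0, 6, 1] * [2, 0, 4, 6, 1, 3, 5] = [3, 2, 6, 5, 1, 0, 4]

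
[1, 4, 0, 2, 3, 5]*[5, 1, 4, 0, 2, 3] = [1, 2, 5, 4, 0, 3]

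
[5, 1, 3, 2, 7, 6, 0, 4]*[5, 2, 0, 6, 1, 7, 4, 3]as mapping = [0→7, 1→2, 2→6, 3→0, 4→3, 5→4, 6→5, 7→1]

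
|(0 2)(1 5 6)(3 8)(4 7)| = 6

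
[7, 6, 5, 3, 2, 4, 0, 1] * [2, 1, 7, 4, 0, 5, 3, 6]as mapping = [0→6, 1→3, 2→5, 3→4, 4→7, 5→0, 6→2, 7→1]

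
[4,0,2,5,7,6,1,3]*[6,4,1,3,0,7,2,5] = [0,6,1,7,5,2,4,3]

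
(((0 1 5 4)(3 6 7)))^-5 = (0 4 5 1)(3 6 7)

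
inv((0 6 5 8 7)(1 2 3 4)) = (0 7 8 5 6)(1 4 3 2)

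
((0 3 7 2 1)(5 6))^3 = (0 2 3 1 7)(5 6)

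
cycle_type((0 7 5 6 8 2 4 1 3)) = 9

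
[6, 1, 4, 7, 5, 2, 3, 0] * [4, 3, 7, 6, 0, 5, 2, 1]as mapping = [0→2, 1→3, 2→0, 3→1, 4→5, 5→7, 6→6, 7→4]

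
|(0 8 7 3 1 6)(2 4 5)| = 6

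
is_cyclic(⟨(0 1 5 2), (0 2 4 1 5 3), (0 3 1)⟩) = no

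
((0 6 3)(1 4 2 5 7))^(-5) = (0 6 3)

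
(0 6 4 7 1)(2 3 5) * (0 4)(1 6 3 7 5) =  (0 3 1 4 5 2 7 6)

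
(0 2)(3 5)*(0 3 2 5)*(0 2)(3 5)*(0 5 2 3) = ()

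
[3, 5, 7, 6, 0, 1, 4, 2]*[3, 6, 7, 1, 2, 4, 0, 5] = [1, 4, 5, 0, 3, 6, 2, 7]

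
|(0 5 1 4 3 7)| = 6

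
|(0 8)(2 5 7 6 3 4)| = 6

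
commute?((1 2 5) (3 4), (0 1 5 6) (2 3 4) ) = no:(1 2 5) (3 4)*(0 1 5 6) (2 3 4) = (0 1 3 2 6), (0 1 5 6) (2 3 4)*(1 2 5) (3 4) = (0 2 4 5 6) 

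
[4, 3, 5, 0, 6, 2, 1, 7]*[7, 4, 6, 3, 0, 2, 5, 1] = [0, 3, 2, 7, 5, 6, 4, 1]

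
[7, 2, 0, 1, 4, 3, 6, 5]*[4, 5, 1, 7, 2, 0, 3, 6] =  [6, 1, 4, 5, 2, 7, 3, 0]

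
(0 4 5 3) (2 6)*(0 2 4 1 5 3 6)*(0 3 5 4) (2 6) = (0 1 4 5 2 3 6) 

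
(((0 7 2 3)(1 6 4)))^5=(0 7 2 3)(1 4 6)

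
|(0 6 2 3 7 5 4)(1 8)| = 14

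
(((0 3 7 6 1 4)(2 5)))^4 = (0 1 7)(3 4 6)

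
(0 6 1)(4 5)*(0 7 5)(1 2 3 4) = (0 6 2 3 4)(1 7 5)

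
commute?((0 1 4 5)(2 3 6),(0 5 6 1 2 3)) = no:(0 1 4 5)(2 3 6)*(0 5 6 1 2 3) = (0 2)(1 4 6 3),(0 5 6 1 2 3)*(0 1 4 5)(2 3 6) = (1 3)(2 6 4 5)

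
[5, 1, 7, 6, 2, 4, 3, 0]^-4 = [5, 1, 7, 3, 2, 4, 6, 0]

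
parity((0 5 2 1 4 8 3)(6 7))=odd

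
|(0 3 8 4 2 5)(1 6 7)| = 6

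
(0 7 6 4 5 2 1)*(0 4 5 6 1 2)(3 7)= (0 3 7 1 4 6 5)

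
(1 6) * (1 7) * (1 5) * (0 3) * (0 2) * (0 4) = (0 3 2 4) (1 6 7 5) 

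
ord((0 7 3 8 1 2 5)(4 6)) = 14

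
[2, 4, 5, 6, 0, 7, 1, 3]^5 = [6, 7, 1, 2, 3, 4, 5, 0]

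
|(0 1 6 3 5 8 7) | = 7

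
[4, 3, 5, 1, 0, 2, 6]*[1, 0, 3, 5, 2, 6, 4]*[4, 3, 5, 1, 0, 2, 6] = [5, 2, 6, 4, 3, 1, 0]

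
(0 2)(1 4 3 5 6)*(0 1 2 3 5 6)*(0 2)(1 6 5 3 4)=(0 4 3 5 2 6)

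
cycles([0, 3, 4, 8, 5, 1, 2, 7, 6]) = (1 3 8 6 2 4 5)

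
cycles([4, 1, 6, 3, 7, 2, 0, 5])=(0 4 7 5 2 6)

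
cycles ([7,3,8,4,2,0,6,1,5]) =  (0 7 1 3 4 2 8 5)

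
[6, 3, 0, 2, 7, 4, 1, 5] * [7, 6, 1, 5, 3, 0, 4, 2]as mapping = [0→4, 1→5, 2→7, 3→1, 4→2, 5→3, 6→6, 7→0]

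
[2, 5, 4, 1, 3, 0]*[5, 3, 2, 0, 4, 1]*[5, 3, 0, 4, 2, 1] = [0, 3, 2, 4, 5, 1]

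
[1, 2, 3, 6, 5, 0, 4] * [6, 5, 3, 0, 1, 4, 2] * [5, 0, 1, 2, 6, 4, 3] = [4, 2, 5, 1, 6, 3, 0]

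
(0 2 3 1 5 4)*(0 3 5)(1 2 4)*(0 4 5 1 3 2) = (0 5 3)(1 4 2)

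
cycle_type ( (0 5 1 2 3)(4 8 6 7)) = 4.5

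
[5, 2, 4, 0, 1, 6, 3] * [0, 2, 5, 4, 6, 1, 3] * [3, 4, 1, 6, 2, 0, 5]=[4, 0, 5, 3, 1, 6, 2]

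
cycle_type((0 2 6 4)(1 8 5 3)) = 4^2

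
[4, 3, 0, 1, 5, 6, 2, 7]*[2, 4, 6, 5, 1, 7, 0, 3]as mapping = [0→1, 1→5, 2→2, 3→4, 4→7, 5→0, 6→6, 7→3]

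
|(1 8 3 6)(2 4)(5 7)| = 4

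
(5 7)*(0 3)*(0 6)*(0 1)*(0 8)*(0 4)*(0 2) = (0 3 6 1 8 4 2)(5 7)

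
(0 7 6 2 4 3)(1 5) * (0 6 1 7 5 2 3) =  (0 5 7 1 2 4)(3 6)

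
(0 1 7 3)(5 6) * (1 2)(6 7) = (0 2 1 6 5 7 3)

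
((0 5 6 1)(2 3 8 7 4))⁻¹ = (0 1 6 5)(2 4 7 8 3)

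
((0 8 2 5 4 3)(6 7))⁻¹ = (0 3 4 5 2 8)(6 7)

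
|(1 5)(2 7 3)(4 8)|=6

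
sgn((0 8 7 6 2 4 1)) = 1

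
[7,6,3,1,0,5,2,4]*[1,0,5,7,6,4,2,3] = [3,2,7,0,1,4,5,6]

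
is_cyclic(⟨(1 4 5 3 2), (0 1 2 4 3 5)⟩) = no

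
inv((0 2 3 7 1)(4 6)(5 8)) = (0 1 7 3 2)(4 6)(5 8)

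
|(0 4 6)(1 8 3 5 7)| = 15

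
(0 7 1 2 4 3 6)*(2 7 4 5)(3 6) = (0 4 6)(1 7)(2 5)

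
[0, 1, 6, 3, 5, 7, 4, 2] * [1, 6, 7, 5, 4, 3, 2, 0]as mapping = [0→1, 1→6, 2→2, 3→5, 4→3, 5→0, 6→4, 7→7]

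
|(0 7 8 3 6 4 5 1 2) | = 9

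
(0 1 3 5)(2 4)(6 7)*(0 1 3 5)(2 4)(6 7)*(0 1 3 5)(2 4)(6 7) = (0 5 3 1)(2 4)(6 7)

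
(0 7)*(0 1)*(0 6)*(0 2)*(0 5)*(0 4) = (0 7 1 6 2 5 4)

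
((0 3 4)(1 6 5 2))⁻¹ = (0 4 3)(1 2 5 6)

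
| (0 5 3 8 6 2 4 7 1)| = 9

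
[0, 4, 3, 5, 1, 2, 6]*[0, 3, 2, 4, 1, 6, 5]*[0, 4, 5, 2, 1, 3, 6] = [0, 4, 1, 6, 2, 5, 3] 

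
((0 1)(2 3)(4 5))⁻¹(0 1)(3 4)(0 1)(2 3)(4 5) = (0 1)(2 5)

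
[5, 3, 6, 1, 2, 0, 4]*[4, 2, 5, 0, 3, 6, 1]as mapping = [0→6, 1→0, 2→1, 3→2, 4→5, 5→4, 6→3]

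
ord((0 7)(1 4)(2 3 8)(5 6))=6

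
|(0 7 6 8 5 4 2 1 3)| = 9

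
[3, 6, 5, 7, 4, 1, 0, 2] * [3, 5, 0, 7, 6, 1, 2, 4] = [7, 2, 1, 4, 6, 5, 3, 0]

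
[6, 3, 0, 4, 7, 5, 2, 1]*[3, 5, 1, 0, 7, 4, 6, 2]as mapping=[0→6, 1→0, 2→3, 3→7, 4→2, 5→4, 6→1, 7→5]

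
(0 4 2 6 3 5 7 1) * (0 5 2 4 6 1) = (0 6 3 2 1 5 7)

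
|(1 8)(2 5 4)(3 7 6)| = 6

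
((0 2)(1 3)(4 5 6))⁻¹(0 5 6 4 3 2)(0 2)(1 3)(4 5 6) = (0 2 6 4 5 1)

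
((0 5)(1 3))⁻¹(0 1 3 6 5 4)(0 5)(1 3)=(0 4 5 3 1 6)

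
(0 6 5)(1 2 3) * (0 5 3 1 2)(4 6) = (0 4 6 3 2 1)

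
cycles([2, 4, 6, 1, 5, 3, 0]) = (0 2 6)(1 4 5 3)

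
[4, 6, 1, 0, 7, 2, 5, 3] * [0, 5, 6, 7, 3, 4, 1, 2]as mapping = [0→3, 1→1, 2→5, 3→0, 4→2, 5→6, 6→4, 7→7]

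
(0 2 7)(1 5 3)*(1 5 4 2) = (0 1 4 2 7)(3 5)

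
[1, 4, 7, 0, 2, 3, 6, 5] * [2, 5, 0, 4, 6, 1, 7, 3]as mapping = [0→5, 1→6, 2→3, 3→2, 4→0, 5→4, 6→7, 7→1]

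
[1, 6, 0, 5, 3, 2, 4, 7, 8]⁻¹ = [2, 0, 5, 4, 6, 3, 1, 7, 8]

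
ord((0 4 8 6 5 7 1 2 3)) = 9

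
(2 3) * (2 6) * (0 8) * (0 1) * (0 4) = (0 8 1 4)(2 3 6)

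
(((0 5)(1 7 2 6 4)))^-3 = (0 5)(1 2 4 7 6)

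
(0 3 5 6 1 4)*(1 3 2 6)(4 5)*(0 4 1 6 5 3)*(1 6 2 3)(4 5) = (0 3 6)(2 4 5)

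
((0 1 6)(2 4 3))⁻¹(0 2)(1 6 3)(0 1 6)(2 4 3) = (0 2 6)(1 4)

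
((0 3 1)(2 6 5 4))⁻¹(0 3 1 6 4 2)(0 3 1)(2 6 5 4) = (0 5 2 6 3 1)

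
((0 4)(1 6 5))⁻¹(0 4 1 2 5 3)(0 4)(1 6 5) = (0 6 2 1 3 4)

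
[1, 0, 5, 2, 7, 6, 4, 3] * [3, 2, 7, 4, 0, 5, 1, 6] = [2, 3, 5, 7, 6, 1, 0, 4]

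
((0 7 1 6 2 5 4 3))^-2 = (0 4 2 1)(3 5 6 7)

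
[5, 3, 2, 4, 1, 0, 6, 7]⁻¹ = [5, 4, 2, 1, 3, 0, 6, 7]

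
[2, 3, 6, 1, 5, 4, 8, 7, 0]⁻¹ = [8, 3, 0, 1, 5, 4, 2, 7, 6]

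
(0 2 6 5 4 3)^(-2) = (0 4 6)(2 3 5)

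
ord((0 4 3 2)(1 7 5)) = 12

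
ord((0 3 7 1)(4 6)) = 4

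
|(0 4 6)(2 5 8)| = 3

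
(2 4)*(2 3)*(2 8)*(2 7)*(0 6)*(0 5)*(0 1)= (0 6 5 1)(2 4 3 8 7)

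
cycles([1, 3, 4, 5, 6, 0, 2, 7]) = (0 1 3 5)(2 4 6)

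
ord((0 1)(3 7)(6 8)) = 2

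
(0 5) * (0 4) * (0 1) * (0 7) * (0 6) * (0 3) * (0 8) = (0 5 4 1 7 6 3 8)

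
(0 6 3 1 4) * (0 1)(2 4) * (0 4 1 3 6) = (1 2)(3 4)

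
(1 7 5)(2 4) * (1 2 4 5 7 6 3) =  (1 6 3)(2 5)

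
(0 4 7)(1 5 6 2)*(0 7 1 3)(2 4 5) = (0 5 6 4 1 2 3)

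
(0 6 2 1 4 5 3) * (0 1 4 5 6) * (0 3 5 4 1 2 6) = (0 3 2 1 4)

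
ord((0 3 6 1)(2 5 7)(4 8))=12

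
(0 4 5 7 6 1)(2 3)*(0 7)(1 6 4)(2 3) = (0 1 7 4 5)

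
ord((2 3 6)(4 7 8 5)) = 12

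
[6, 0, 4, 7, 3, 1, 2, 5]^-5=[4, 2, 7, 1, 5, 6, 3, 0]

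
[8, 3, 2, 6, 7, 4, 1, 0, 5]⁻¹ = [7, 6, 2, 1, 5, 8, 3, 4, 0]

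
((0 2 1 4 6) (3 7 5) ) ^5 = (3 5 7) 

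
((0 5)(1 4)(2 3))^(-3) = (0 5)(1 4)(2 3)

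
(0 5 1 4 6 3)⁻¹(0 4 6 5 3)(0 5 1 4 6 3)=(0 5 6 3 1)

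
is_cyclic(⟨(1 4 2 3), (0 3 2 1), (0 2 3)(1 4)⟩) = no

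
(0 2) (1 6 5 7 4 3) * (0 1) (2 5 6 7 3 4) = (0 5 3) (1 7 2) 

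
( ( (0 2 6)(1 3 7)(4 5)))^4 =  (0 2 6)(1 3 7)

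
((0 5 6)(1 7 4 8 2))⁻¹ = (0 6 5)(1 2 8 4 7)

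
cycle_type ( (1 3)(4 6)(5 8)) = 2^3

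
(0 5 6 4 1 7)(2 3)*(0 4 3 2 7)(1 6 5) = (0 1)(3 7 4 6)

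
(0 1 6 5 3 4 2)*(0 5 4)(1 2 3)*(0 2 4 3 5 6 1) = (0 4 5)(2 6 3)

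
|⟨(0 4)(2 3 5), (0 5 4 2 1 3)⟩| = 72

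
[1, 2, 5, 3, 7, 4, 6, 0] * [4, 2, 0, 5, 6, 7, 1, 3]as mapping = [0→2, 1→0, 2→7, 3→5, 4→3, 5→6, 6→1, 7→4]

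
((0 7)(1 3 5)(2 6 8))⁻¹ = (0 7)(1 5 3)(2 8 6)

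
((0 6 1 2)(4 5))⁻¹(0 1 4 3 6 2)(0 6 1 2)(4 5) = (0 6 2 5 3 1)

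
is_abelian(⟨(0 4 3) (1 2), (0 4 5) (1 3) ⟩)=no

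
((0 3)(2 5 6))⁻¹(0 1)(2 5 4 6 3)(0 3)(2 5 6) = (0 5 6 4 2)(1 3)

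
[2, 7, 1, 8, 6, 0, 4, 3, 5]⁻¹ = [5, 2, 0, 7, 6, 8, 4, 1, 3]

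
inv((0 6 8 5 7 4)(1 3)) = (0 4 7 5 8 6)(1 3)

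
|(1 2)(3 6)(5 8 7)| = 6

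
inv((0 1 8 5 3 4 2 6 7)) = (0 7 6 2 4 3 5 8 1)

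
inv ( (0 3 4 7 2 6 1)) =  (0 1 6 2 7 4 3)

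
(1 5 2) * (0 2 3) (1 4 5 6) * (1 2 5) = (0 5 3) (1 6 2 4) 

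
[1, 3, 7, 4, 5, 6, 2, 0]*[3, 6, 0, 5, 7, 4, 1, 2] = [6, 5, 2, 7, 4, 1, 0, 3]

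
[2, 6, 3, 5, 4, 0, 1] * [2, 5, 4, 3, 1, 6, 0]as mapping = [0→4, 1→0, 2→3, 3→6, 4→1, 5→2, 6→5]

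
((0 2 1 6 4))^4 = (0 4 6 1 2)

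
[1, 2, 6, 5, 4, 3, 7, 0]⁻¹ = [7, 0, 1, 5, 4, 3, 2, 6]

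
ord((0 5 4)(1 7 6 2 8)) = 15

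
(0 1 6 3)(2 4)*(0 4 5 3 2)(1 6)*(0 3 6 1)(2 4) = (0 1)(2 5 6 4 3)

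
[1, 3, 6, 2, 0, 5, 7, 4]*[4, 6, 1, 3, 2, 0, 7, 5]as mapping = [0→6, 1→3, 2→7, 3→1, 4→4, 5→0, 6→5, 7→2]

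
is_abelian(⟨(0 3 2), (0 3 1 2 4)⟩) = no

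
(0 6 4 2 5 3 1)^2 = (0 4 5 1 6 2 3)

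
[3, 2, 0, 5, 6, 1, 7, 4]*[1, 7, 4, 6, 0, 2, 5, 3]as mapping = [0→6, 1→4, 2→1, 3→2, 4→5, 5→7, 6→3, 7→0]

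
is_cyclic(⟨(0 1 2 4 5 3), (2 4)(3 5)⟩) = no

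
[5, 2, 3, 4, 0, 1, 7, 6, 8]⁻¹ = [4, 5, 1, 2, 3, 0, 7, 6, 8]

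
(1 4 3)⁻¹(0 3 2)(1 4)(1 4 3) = (0 1 2)(3 4)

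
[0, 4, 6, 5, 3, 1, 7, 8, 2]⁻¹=[0, 5, 8, 4, 1, 3, 2, 6, 7]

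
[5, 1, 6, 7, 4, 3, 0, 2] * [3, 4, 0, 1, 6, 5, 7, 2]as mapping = [0→5, 1→4, 2→7, 3→2, 4→6, 5→1, 6→3, 7→0]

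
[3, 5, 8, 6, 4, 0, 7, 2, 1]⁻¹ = [5, 8, 7, 0, 4, 1, 3, 6, 2]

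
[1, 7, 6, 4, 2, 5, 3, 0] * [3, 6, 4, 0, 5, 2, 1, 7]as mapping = [0→6, 1→7, 2→1, 3→5, 4→4, 5→2, 6→0, 7→3]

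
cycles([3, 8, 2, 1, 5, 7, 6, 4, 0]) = (0 3 1 8)(4 5 7)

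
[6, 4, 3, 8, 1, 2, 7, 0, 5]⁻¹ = [7, 4, 5, 2, 1, 8, 0, 6, 3]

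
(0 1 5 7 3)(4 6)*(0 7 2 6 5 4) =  (0 1 4 5 2 6)(3 7)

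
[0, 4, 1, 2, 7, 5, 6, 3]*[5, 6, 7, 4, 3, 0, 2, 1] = [5, 3, 6, 7, 1, 0, 2, 4]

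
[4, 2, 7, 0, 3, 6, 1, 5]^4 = [4, 6, 1, 0, 3, 7, 5, 2]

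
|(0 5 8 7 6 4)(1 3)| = 6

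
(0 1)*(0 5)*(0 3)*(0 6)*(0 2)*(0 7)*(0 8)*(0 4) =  (0 1 5 3 6 2 7 8 4)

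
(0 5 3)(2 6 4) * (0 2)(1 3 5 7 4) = (0 7 4)(1 3 2 6)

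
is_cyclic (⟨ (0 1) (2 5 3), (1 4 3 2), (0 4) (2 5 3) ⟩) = no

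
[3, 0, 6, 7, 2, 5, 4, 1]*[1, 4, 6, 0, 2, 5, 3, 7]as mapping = [0→0, 1→1, 2→3, 3→7, 4→6, 5→5, 6→2, 7→4]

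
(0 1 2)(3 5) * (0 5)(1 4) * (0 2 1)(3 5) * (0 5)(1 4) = (0 1 4 5)(2 3)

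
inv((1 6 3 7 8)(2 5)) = (1 8 7 3 6)(2 5)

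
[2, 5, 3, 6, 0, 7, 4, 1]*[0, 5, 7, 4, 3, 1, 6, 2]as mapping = [0→7, 1→1, 2→4, 3→6, 4→0, 5→2, 6→3, 7→5]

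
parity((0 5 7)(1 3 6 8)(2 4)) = even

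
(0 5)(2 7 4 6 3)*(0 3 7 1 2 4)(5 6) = (0 6 7)(1 2)(3 4 5)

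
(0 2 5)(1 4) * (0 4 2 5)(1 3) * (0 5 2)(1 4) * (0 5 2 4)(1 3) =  (0 4 1 5 3)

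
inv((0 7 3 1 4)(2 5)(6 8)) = (0 4 1 3 7)(2 5)(6 8)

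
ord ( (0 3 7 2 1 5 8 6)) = 8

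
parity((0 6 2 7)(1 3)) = even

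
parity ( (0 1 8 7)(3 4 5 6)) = even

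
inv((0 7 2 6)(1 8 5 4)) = (0 6 2 7)(1 4 5 8)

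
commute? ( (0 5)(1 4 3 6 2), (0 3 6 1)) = no: (0 5)(1 4 3 6 2) * (0 3 6 1) = (0 5 3 1 4 6 2), (0 3 6 1) * (0 5)(1 4 3 6 2) = (0 6 4 3 2 1 5)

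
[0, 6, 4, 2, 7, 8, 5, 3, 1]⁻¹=[0, 8, 3, 7, 2, 6, 1, 4, 5]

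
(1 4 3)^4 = (1 4 3)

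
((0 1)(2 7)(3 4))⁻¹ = (0 1)(2 7)(3 4)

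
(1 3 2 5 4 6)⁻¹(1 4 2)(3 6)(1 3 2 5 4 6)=(1 2)(3 6 5)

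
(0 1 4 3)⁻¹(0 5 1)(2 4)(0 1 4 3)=(1 5 4)(2 3)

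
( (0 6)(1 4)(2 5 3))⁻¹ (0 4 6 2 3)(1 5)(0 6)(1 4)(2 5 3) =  (0 5 2 6 1)(3 4)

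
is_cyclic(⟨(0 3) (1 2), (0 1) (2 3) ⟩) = no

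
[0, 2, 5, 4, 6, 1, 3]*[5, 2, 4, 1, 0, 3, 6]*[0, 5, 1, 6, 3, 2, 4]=[2, 3, 6, 0, 4, 1, 5]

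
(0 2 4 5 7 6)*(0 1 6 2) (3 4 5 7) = (1 6) (2 5 3 4 7) 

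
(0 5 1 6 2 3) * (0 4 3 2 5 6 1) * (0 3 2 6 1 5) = (0 1 5 3 4 2 6) 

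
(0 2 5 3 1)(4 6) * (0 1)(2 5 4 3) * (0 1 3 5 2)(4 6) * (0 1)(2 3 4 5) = (0 3)(1 4 5)(2 6)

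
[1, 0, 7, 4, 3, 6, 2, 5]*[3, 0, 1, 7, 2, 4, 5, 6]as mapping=[0→0, 1→3, 2→6, 3→2, 4→7, 5→5, 6→1, 7→4]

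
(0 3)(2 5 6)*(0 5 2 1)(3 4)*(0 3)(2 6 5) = (0 4)(1 3 2 6)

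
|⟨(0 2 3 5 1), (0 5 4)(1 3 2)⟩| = 360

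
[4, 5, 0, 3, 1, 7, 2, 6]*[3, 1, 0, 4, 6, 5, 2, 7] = [6, 5, 3, 4, 1, 7, 0, 2]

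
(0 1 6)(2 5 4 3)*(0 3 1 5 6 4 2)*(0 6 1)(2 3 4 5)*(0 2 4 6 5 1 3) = (0 4 2 3 5)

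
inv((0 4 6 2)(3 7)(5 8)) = (0 2 6 4)(3 7)(5 8)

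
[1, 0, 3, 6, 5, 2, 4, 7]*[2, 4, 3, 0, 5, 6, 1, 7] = [4, 2, 0, 1, 6, 3, 5, 7]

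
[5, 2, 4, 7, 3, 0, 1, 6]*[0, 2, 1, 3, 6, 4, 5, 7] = [4, 1, 6, 7, 3, 0, 2, 5]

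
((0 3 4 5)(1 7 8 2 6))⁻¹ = (0 5 4 3)(1 6 2 8 7)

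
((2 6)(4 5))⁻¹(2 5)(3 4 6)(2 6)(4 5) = (2 3 5)(4 6)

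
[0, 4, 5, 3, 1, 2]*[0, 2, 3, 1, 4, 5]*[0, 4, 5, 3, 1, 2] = [0, 1, 2, 4, 5, 3]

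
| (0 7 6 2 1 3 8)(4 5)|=14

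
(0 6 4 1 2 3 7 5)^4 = (0 2)(1 5)(3 6)(4 7)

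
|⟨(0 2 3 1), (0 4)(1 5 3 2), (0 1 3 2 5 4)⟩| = 720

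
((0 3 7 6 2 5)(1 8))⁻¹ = (0 5 2 6 7 3)(1 8)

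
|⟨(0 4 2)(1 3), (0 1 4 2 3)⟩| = 120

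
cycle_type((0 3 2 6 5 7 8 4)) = 8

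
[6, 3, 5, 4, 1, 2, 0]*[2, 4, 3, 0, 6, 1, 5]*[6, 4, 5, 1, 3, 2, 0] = [2, 6, 4, 0, 3, 1, 5]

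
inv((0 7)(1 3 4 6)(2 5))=(0 7)(1 6 4 3)(2 5)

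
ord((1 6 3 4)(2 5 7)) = 12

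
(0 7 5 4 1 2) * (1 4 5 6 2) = (0 7 6 2)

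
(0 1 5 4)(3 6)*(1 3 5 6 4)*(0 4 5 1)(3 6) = (0 6 1 3 5)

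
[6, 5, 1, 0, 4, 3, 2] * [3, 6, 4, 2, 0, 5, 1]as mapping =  [0→1, 1→5, 2→6, 3→3, 4→0, 5→2, 6→4]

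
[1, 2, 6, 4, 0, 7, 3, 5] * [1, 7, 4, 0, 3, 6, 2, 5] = [7, 4, 2, 3, 1, 5, 0, 6]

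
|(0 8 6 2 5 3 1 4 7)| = 9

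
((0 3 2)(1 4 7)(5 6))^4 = (0 3 2)(1 4 7)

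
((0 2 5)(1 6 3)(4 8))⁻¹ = (0 5 2)(1 3 6)(4 8)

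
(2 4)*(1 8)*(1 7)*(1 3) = (1 8 7 3) (2 4) 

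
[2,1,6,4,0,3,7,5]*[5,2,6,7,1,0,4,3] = [6,2,4,1,5,7,3,0]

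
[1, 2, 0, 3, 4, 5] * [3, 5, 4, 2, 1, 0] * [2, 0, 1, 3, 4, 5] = [5, 4, 3, 1, 0, 2]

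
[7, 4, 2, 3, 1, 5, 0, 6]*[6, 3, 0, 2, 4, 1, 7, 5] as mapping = [0→5, 1→4, 2→0, 3→2, 4→3, 5→1, 6→6, 7→7] 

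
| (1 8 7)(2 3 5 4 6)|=15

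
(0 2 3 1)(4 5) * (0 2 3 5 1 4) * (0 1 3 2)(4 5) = (0 2 4 3 5 1)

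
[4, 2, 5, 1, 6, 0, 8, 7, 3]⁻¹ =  [5, 3, 1, 8, 0, 2, 4, 7, 6]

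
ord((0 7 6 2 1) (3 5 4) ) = 15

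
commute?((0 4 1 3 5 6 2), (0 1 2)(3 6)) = no:(0 4 1 3 5 6 2) * (0 1 2)(3 6) = (0 4 2 1 6)(3 5), (0 1 2)(3 6) * (0 4 1 3 5 6 2) = (0 3 2 4 1)(5 6)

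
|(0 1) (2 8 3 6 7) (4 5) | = 10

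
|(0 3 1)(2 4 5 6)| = 12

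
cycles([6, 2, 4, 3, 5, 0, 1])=(0 6 1 2 4 5)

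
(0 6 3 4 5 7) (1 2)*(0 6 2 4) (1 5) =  (0 2 5 7 6 3) (1 4) 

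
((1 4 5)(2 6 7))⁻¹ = (1 5 4)(2 7 6)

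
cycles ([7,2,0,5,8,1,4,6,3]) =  (0 7 6 4 8 3 5 1 2)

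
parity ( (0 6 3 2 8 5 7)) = even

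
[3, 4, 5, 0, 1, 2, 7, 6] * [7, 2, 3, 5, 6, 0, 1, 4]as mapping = [0→5, 1→6, 2→0, 3→7, 4→2, 5→3, 6→4, 7→1]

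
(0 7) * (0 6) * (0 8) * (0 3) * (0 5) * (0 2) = (0 7 6 8 3 5 2)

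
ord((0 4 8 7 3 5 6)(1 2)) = 14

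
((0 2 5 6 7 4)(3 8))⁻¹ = (0 4 7 6 5 2)(3 8)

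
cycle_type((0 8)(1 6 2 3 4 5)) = 2.6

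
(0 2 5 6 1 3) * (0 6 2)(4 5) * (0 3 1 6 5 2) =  (0 3 5)(2 4)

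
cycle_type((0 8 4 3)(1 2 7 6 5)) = 4.5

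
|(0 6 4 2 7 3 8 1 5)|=9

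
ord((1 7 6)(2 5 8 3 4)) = 15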